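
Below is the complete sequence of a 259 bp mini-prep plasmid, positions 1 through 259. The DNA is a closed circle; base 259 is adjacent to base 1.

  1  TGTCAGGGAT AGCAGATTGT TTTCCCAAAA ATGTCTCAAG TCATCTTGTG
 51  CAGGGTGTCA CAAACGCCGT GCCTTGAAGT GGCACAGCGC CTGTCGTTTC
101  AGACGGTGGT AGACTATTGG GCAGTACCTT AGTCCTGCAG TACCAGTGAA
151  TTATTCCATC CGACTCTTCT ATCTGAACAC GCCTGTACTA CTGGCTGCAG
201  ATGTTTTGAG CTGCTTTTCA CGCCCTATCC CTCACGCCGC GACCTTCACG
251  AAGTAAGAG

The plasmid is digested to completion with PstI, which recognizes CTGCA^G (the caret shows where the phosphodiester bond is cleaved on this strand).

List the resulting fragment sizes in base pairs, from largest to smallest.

PstI sites (CTGCAG) start at positions 135, 195.
PstI cuts after base 5 of each site (before the last base), so after positions 139, 199.
Circular molecule, 2 cuts → 2 fragments:
  140–199 → 60 bp
  200–259 then 1–139 → 60 + 139 = 199 bp
Sorted largest to smallest: 199, 60 bp.

199, 60 bp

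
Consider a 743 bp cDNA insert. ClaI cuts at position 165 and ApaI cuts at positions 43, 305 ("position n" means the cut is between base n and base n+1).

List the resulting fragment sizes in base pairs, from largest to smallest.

438, 140, 122, 43 bp

Combined cut positions (sorted): 43, 165, 305.
Linear molecule, 3 cuts → 4 fragments:
  43 − 0 = 43 bp
  165 − 43 = 122 bp
  305 − 165 = 140 bp
  743 − 305 = 438 bp
Sorted largest to smallest: 438, 140, 122, 43 bp.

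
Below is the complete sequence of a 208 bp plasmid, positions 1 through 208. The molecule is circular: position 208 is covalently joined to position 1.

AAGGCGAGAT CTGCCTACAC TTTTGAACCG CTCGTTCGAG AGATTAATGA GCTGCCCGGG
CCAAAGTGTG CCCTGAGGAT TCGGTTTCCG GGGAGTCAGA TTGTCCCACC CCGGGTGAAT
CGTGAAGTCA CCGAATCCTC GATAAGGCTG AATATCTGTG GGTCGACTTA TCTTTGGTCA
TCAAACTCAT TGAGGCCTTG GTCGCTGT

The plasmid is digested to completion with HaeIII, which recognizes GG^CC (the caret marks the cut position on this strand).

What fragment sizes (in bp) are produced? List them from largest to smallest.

135, 73 bp

HaeIII sites (GGCC) start at positions 59, 194.
HaeIII cuts after base 2 of each site, so after positions 60, 195.
Circular molecule, 2 cuts → 2 fragments:
  61–195 → 135 bp
  196–208 then 1–60 → 13 + 60 = 73 bp
Sorted largest to smallest: 135, 73 bp.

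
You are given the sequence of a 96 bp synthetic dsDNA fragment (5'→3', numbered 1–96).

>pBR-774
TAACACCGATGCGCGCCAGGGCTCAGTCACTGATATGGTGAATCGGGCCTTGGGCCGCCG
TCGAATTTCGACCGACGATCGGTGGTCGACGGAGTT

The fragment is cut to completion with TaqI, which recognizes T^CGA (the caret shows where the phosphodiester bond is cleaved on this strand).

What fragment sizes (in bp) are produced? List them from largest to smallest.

TaqI sites (TCGA) start at positions 61, 68, 86.
TaqI cuts after the first base of each site, so after positions 61, 68, 86.
Linear molecule, 3 cuts → 4 fragments:
  1–61 → 61 bp
  62–68 → 7 bp
  69–86 → 18 bp
  87–96 → 10 bp
Sorted largest to smallest: 61, 18, 10, 7 bp.

61, 18, 10, 7 bp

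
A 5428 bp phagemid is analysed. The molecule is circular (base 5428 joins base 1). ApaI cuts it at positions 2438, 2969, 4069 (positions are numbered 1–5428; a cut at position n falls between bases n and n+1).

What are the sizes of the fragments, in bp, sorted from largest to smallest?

3797, 1100, 531 bp

Circular molecule, 3 cuts → 3 fragments:
  2969 − 2438 = 531 bp
  4069 − 2969 = 1100 bp
  wrap: 5428 − 4069 + 2438 = 3797 bp
Sorted largest to smallest: 3797, 1100, 531 bp.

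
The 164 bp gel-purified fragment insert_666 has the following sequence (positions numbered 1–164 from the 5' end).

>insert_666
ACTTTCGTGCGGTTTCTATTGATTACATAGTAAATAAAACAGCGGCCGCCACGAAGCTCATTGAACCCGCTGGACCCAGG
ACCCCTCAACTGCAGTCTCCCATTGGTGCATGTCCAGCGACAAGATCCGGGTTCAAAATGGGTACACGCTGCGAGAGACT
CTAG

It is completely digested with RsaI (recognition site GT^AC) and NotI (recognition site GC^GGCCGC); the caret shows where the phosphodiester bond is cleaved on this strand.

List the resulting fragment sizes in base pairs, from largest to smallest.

100, 43, 21 bp

The RsaI site (GTAC) starts at position 142.
RsaI cuts after base 2 of each site, so after position 143.
The NotI site (GCGGCCGC) starts at position 42.
NotI cuts after base 2 of each site, so after position 43.
Combined cut positions: 43, 143.
Linear molecule, 2 cuts → 3 fragments:
  1–43 → 43 bp
  44–143 → 100 bp
  144–164 → 21 bp
Sorted largest to smallest: 100, 43, 21 bp.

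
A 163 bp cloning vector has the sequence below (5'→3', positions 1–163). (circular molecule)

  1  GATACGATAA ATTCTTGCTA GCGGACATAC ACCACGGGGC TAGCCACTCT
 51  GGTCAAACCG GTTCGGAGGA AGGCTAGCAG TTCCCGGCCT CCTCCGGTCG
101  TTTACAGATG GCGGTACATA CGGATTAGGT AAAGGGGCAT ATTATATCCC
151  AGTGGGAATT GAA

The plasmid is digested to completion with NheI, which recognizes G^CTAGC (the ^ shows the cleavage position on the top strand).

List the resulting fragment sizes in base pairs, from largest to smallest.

NheI sites (GCTAGC) start at positions 17, 39, 73.
NheI cuts after the first base of each site, so after positions 17, 39, 73.
Circular molecule, 3 cuts → 3 fragments:
  18–39 → 22 bp
  40–73 → 34 bp
  74–163 then 1–17 → 90 + 17 = 107 bp
Sorted largest to smallest: 107, 34, 22 bp.

107, 34, 22 bp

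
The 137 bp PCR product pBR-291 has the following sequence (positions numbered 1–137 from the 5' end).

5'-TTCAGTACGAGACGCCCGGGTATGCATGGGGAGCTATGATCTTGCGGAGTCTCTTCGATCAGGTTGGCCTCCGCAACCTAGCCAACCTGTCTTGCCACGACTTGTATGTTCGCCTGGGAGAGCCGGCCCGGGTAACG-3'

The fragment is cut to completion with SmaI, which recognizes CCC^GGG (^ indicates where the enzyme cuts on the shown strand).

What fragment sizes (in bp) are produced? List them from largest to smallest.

112, 17, 8 bp

SmaI sites (CCCGGG) start at positions 15, 127.
SmaI cuts after base 3 of each site, so after positions 17, 129.
Linear molecule, 2 cuts → 3 fragments:
  1–17 → 17 bp
  18–129 → 112 bp
  130–137 → 8 bp
Sorted largest to smallest: 112, 17, 8 bp.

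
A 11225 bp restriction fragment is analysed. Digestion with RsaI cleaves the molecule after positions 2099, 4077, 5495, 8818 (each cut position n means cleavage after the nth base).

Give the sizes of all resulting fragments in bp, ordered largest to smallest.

Linear molecule, 4 cuts → 5 fragments:
  2099 − 0 = 2099 bp
  4077 − 2099 = 1978 bp
  5495 − 4077 = 1418 bp
  8818 − 5495 = 3323 bp
  11225 − 8818 = 2407 bp
Sorted largest to smallest: 3323, 2407, 2099, 1978, 1418 bp.

3323, 2407, 2099, 1978, 1418 bp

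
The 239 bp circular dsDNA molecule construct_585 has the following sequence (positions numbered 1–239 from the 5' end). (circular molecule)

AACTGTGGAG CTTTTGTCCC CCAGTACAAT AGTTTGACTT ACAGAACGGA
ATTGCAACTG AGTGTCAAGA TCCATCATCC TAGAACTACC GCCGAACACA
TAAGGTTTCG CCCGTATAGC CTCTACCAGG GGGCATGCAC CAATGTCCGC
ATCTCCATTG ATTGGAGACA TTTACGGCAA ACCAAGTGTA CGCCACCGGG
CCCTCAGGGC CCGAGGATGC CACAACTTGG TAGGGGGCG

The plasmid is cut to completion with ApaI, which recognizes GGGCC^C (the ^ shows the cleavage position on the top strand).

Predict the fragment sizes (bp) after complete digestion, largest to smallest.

ApaI sites (GGGCCC) start at positions 198, 207.
ApaI cuts after base 5 of each site (before the last base), so after positions 202, 211.
Circular molecule, 2 cuts → 2 fragments:
  203–211 → 9 bp
  212–239 then 1–202 → 28 + 202 = 230 bp
Sorted largest to smallest: 230, 9 bp.

230, 9 bp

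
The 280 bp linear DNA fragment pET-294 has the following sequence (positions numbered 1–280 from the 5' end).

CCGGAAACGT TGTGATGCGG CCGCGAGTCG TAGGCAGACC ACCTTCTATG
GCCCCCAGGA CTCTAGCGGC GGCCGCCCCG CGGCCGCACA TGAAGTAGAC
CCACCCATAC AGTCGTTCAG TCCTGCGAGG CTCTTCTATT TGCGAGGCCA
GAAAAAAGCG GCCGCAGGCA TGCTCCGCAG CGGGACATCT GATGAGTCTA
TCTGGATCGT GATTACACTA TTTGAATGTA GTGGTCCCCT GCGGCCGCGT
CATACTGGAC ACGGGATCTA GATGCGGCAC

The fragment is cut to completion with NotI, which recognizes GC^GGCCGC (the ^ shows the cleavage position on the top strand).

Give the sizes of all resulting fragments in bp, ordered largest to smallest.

NotI sites (GCGGCCGC) start at positions 17, 69, 80, 158, 241.
NotI cuts after base 2 of each site, so after positions 18, 70, 81, 159, 242.
Linear molecule, 5 cuts → 6 fragments:
  1–18 → 18 bp
  19–70 → 52 bp
  71–81 → 11 bp
  82–159 → 78 bp
  160–242 → 83 bp
  243–280 → 38 bp
Sorted largest to smallest: 83, 78, 52, 38, 18, 11 bp.

83, 78, 52, 38, 18, 11 bp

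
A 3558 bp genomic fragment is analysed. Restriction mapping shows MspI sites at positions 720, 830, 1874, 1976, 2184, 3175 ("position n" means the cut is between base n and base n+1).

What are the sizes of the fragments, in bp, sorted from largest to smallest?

1044, 991, 720, 383, 208, 110, 102 bp

Linear molecule, 6 cuts → 7 fragments:
  720 − 0 = 720 bp
  830 − 720 = 110 bp
  1874 − 830 = 1044 bp
  1976 − 1874 = 102 bp
  2184 − 1976 = 208 bp
  3175 − 2184 = 991 bp
  3558 − 3175 = 383 bp
Sorted largest to smallest: 1044, 991, 720, 383, 208, 110, 102 bp.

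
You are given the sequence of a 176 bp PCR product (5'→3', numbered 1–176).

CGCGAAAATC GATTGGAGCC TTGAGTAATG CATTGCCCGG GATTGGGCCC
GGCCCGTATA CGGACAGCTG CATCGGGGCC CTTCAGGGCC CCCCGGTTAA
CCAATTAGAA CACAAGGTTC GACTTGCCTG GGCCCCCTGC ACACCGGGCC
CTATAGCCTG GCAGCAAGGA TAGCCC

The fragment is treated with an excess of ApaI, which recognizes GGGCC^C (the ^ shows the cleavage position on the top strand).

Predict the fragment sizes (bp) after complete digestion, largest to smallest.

49, 44, 31, 26, 16, 10 bp

ApaI sites (GGGCCC) start at positions 45, 76, 86, 130, 146.
ApaI cuts after base 5 of each site (before the last base), so after positions 49, 80, 90, 134, 150.
Linear molecule, 5 cuts → 6 fragments:
  1–49 → 49 bp
  50–80 → 31 bp
  81–90 → 10 bp
  91–134 → 44 bp
  135–150 → 16 bp
  151–176 → 26 bp
Sorted largest to smallest: 49, 44, 31, 26, 16, 10 bp.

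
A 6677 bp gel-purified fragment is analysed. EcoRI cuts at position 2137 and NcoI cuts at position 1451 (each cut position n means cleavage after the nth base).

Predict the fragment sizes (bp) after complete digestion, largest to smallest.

Combined cut positions (sorted): 1451, 2137.
Linear molecule, 2 cuts → 3 fragments:
  1451 − 0 = 1451 bp
  2137 − 1451 = 686 bp
  6677 − 2137 = 4540 bp
Sorted largest to smallest: 4540, 1451, 686 bp.

4540, 1451, 686 bp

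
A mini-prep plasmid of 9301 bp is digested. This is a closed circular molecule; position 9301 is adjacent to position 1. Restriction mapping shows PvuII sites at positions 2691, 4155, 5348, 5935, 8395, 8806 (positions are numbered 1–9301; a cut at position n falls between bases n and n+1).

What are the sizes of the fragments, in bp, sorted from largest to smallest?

3186, 2460, 1464, 1193, 587, 411 bp

Circular molecule, 6 cuts → 6 fragments:
  4155 − 2691 = 1464 bp
  5348 − 4155 = 1193 bp
  5935 − 5348 = 587 bp
  8395 − 5935 = 2460 bp
  8806 − 8395 = 411 bp
  wrap: 9301 − 8806 + 2691 = 3186 bp
Sorted largest to smallest: 3186, 2460, 1464, 1193, 587, 411 bp.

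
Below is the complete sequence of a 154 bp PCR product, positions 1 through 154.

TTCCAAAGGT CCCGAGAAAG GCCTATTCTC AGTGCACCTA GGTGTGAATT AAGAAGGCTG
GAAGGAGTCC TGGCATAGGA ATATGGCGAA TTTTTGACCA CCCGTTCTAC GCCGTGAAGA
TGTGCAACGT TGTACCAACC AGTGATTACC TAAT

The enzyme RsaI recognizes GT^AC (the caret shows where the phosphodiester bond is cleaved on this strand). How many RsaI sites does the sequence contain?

GTAC occurs starting at position 132.
RsaI cuts at 1 site.

1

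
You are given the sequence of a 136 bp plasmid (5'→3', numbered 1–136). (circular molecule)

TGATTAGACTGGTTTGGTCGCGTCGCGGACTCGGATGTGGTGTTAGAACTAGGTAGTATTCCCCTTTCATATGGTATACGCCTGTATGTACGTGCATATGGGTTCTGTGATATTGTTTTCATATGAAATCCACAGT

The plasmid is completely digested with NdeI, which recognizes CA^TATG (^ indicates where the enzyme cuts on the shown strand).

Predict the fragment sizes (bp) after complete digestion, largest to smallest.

84, 27, 25 bp

NdeI sites (CATATG) start at positions 68, 95, 120.
NdeI cuts after base 2 of each site, so after positions 69, 96, 121.
Circular molecule, 3 cuts → 3 fragments:
  70–96 → 27 bp
  97–121 → 25 bp
  122–136 then 1–69 → 15 + 69 = 84 bp
Sorted largest to smallest: 84, 27, 25 bp.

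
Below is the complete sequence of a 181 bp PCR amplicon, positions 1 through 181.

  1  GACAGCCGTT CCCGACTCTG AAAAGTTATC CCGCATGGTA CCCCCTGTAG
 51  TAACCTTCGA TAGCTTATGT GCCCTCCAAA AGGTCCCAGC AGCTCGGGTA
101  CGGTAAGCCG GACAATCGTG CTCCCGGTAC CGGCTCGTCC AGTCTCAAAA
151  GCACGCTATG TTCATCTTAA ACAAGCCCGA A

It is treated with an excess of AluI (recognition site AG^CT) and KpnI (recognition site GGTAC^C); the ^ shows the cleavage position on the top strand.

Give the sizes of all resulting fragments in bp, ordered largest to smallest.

AluI sites (AGCT) start at positions 62, 91.
AluI cuts after base 2 of each site, so after positions 63, 92.
KpnI sites (GGTACC) start at positions 37, 126.
KpnI cuts after base 5 of each site (before the last base), so after positions 41, 130.
Combined cut positions: 41, 63, 92, 130.
Linear molecule, 4 cuts → 5 fragments:
  1–41 → 41 bp
  42–63 → 22 bp
  64–92 → 29 bp
  93–130 → 38 bp
  131–181 → 51 bp
Sorted largest to smallest: 51, 41, 38, 29, 22 bp.

51, 41, 38, 29, 22 bp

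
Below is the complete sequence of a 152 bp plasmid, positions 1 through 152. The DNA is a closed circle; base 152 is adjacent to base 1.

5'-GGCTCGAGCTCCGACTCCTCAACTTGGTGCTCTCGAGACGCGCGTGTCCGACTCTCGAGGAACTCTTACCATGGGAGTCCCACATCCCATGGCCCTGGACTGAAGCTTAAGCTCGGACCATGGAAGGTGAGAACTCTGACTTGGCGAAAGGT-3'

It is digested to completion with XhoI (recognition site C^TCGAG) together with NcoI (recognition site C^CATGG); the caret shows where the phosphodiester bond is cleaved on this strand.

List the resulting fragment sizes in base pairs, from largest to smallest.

37, 31, 29, 22, 18, 15 bp

XhoI sites (CTCGAG) start at positions 3, 32, 54.
XhoI cuts after the first base of each site, so after positions 3, 32, 54.
NcoI sites (CCATGG) start at positions 69, 87, 118.
NcoI cuts after the first base of each site, so after positions 69, 87, 118.
Combined cut positions: 3, 32, 54, 69, 87, 118.
Circular molecule, 6 cuts → 6 fragments:
  4–32 → 29 bp
  33–54 → 22 bp
  55–69 → 15 bp
  70–87 → 18 bp
  88–118 → 31 bp
  119–152 then 1–3 → 34 + 3 = 37 bp
Sorted largest to smallest: 37, 31, 29, 22, 18, 15 bp.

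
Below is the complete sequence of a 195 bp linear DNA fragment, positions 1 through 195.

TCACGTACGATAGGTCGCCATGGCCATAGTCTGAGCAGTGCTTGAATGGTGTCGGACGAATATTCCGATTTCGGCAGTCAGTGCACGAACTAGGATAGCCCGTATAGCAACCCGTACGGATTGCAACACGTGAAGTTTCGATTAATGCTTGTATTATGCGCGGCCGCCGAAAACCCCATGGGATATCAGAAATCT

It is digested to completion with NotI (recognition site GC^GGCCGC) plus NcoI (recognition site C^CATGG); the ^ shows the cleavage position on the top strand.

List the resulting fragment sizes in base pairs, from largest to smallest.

The NotI site (GCGGCCGC) starts at position 160.
NotI cuts after base 2 of each site, so after position 161.
NcoI sites (CCATGG) start at positions 18, 176.
NcoI cuts after the first base of each site, so after positions 18, 176.
Combined cut positions: 18, 161, 176.
Linear molecule, 3 cuts → 4 fragments:
  1–18 → 18 bp
  19–161 → 143 bp
  162–176 → 15 bp
  177–195 → 19 bp
Sorted largest to smallest: 143, 19, 18, 15 bp.

143, 19, 18, 15 bp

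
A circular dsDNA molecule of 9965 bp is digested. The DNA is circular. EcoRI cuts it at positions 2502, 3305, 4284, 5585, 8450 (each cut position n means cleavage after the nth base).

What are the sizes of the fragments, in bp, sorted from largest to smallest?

4017, 2865, 1301, 979, 803 bp

Circular molecule, 5 cuts → 5 fragments:
  3305 − 2502 = 803 bp
  4284 − 3305 = 979 bp
  5585 − 4284 = 1301 bp
  8450 − 5585 = 2865 bp
  wrap: 9965 − 8450 + 2502 = 4017 bp
Sorted largest to smallest: 4017, 2865, 1301, 979, 803 bp.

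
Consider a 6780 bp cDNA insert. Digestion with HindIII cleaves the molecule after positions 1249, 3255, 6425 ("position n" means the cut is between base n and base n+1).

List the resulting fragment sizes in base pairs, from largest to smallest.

Linear molecule, 3 cuts → 4 fragments:
  1249 − 0 = 1249 bp
  3255 − 1249 = 2006 bp
  6425 − 3255 = 3170 bp
  6780 − 6425 = 355 bp
Sorted largest to smallest: 3170, 2006, 1249, 355 bp.

3170, 2006, 1249, 355 bp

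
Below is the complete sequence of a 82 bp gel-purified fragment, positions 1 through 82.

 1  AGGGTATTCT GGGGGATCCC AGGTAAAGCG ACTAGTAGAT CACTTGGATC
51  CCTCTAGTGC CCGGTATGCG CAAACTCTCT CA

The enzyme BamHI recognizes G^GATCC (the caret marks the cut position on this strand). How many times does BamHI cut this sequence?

GGATCC occurs starting at positions 14, 46.
BamHI cuts at 2 sites.

2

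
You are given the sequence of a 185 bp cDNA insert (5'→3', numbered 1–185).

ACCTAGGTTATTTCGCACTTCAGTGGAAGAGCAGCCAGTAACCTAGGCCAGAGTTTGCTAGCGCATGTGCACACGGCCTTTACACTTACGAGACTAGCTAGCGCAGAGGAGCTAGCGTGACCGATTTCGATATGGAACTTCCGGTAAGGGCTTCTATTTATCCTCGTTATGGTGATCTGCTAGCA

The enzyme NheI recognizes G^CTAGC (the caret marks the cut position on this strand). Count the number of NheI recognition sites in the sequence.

4

GCTAGC occurs starting at positions 57, 97, 111, 179.
NheI cuts at 4 sites.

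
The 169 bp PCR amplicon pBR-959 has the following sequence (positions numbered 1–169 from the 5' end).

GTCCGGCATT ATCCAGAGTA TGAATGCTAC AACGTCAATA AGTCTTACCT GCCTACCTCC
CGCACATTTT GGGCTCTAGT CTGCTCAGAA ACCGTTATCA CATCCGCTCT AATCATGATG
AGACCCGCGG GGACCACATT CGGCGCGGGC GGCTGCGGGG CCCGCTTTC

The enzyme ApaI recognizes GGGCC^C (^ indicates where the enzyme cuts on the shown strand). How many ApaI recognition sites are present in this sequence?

1

GGGCCC occurs starting at position 158.
ApaI cuts at 1 site.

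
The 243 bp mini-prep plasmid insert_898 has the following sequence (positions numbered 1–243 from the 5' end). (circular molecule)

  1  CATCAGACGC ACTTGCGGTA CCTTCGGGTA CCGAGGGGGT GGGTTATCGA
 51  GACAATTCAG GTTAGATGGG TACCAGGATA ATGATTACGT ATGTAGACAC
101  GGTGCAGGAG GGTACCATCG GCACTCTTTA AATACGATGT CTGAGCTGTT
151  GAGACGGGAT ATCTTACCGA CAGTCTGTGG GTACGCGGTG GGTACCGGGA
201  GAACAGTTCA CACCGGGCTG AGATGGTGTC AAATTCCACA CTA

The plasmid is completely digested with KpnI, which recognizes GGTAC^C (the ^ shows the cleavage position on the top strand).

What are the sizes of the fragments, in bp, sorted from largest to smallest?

KpnI sites (GGTACC) start at positions 17, 27, 69, 111, 191.
KpnI cuts after base 5 of each site (before the last base), so after positions 21, 31, 73, 115, 195.
Circular molecule, 5 cuts → 5 fragments:
  22–31 → 10 bp
  32–73 → 42 bp
  74–115 → 42 bp
  116–195 → 80 bp
  196–243 then 1–21 → 48 + 21 = 69 bp
Sorted largest to smallest: 80, 69, 42, 42, 10 bp.

80, 69, 42, 42, 10 bp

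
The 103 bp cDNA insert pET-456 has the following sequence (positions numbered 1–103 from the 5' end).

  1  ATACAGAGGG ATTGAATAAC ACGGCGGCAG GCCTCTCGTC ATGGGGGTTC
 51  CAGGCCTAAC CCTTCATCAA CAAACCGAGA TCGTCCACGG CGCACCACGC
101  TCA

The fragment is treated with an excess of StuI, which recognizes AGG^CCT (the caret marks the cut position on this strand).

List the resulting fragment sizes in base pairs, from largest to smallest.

StuI sites (AGGCCT) start at positions 29, 52.
StuI cuts after base 3 of each site, so after positions 31, 54.
Linear molecule, 2 cuts → 3 fragments:
  1–31 → 31 bp
  32–54 → 23 bp
  55–103 → 49 bp
Sorted largest to smallest: 49, 31, 23 bp.

49, 31, 23 bp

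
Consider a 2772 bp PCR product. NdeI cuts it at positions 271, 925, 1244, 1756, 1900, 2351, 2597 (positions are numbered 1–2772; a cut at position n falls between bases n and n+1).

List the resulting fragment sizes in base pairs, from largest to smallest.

Linear molecule, 7 cuts → 8 fragments:
  271 − 0 = 271 bp
  925 − 271 = 654 bp
  1244 − 925 = 319 bp
  1756 − 1244 = 512 bp
  1900 − 1756 = 144 bp
  2351 − 1900 = 451 bp
  2597 − 2351 = 246 bp
  2772 − 2597 = 175 bp
Sorted largest to smallest: 654, 512, 451, 319, 271, 246, 175, 144 bp.

654, 512, 451, 319, 271, 246, 175, 144 bp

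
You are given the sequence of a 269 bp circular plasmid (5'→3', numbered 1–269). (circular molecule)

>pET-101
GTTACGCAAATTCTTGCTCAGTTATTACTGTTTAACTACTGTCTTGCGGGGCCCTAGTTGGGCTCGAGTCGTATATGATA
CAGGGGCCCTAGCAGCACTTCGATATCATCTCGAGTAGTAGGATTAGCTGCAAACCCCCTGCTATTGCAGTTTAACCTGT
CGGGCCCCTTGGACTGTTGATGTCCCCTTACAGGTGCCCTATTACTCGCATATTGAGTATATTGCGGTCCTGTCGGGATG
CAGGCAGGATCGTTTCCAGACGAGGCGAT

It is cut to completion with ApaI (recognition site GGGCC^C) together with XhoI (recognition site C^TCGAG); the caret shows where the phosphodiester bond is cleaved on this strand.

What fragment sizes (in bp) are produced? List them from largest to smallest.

ApaI sites (GGGCCC) start at positions 49, 84, 162.
ApaI cuts after base 5 of each site (before the last base), so after positions 53, 88, 166.
XhoI sites (CTCGAG) start at positions 63, 110.
XhoI cuts after the first base of each site, so after positions 63, 110.
Combined cut positions: 53, 63, 88, 110, 166.
Circular molecule, 5 cuts → 5 fragments:
  54–63 → 10 bp
  64–88 → 25 bp
  89–110 → 22 bp
  111–166 → 56 bp
  167–269 then 1–53 → 103 + 53 = 156 bp
Sorted largest to smallest: 156, 56, 25, 22, 10 bp.

156, 56, 25, 22, 10 bp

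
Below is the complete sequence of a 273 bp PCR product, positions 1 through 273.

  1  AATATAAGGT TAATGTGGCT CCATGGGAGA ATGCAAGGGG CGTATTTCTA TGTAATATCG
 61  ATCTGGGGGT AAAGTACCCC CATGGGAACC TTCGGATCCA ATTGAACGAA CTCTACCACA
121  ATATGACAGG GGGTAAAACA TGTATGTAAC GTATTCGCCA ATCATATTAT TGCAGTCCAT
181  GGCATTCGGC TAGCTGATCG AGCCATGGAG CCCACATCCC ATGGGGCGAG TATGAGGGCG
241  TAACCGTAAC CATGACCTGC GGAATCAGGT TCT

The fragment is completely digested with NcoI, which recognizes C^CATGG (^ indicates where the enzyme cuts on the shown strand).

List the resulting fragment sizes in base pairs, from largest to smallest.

NcoI sites (CCATGG) start at positions 21, 80, 177, 203, 219.
NcoI cuts after the first base of each site, so after positions 21, 80, 177, 203, 219.
Linear molecule, 5 cuts → 6 fragments:
  1–21 → 21 bp
  22–80 → 59 bp
  81–177 → 97 bp
  178–203 → 26 bp
  204–219 → 16 bp
  220–273 → 54 bp
Sorted largest to smallest: 97, 59, 54, 26, 21, 16 bp.

97, 59, 54, 26, 21, 16 bp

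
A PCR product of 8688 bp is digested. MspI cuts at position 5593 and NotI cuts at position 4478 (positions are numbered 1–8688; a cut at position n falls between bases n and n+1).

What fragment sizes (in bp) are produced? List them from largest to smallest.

Combined cut positions (sorted): 4478, 5593.
Linear molecule, 2 cuts → 3 fragments:
  4478 − 0 = 4478 bp
  5593 − 4478 = 1115 bp
  8688 − 5593 = 3095 bp
Sorted largest to smallest: 4478, 3095, 1115 bp.

4478, 3095, 1115 bp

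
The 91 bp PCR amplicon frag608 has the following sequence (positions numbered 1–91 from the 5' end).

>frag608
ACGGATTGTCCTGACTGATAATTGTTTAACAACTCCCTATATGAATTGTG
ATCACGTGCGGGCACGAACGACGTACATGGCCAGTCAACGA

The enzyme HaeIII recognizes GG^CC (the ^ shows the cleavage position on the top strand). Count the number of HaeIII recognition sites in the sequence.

1

GGCC occurs starting at position 79.
HaeIII cuts at 1 site.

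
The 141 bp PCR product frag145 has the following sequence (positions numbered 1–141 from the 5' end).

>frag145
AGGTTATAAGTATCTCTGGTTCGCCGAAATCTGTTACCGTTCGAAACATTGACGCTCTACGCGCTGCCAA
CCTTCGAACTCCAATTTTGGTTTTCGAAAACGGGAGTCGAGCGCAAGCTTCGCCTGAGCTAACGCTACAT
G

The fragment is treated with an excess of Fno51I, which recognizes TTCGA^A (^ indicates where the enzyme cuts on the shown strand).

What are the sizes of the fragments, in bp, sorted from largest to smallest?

Fno51I sites (TTCGAA) start at positions 40, 73, 93.
Fno51I cuts after base 5 of each site (before the last base), so after positions 44, 77, 97.
Linear molecule, 3 cuts → 4 fragments:
  1–44 → 44 bp
  45–77 → 33 bp
  78–97 → 20 bp
  98–141 → 44 bp
Sorted largest to smallest: 44, 44, 33, 20 bp.

44, 44, 33, 20 bp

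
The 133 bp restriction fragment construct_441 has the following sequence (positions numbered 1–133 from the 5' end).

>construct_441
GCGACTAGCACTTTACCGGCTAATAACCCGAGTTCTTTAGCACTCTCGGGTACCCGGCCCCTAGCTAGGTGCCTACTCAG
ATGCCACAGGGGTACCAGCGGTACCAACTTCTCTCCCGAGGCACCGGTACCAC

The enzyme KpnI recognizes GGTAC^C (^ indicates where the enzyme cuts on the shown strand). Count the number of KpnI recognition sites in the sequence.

GGTACC occurs starting at positions 49, 91, 100, 126.
KpnI cuts at 4 sites.

4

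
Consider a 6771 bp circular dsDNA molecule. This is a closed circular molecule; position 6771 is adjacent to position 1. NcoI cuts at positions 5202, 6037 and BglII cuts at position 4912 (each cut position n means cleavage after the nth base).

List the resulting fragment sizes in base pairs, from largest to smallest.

Combined cut positions (sorted): 4912, 5202, 6037.
Circular molecule, 3 cuts → 3 fragments:
  5202 − 4912 = 290 bp
  6037 − 5202 = 835 bp
  wrap: 6771 − 6037 + 4912 = 5646 bp
Sorted largest to smallest: 5646, 835, 290 bp.

5646, 835, 290 bp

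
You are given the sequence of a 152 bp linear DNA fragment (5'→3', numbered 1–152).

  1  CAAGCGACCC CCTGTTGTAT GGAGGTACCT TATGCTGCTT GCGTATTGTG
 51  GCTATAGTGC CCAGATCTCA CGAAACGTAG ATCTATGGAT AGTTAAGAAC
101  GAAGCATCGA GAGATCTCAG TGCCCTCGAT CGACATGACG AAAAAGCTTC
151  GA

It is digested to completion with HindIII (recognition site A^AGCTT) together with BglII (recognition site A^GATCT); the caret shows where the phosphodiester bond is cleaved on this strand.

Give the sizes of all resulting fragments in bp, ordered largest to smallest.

The HindIII site (AAGCTT) starts at position 144.
HindIII cuts after the first base of each site, so after position 144.
BglII sites (AGATCT) start at positions 63, 79, 112.
BglII cuts after the first base of each site, so after positions 63, 79, 112.
Combined cut positions: 63, 79, 112, 144.
Linear molecule, 4 cuts → 5 fragments:
  1–63 → 63 bp
  64–79 → 16 bp
  80–112 → 33 bp
  113–144 → 32 bp
  145–152 → 8 bp
Sorted largest to smallest: 63, 33, 32, 16, 8 bp.

63, 33, 32, 16, 8 bp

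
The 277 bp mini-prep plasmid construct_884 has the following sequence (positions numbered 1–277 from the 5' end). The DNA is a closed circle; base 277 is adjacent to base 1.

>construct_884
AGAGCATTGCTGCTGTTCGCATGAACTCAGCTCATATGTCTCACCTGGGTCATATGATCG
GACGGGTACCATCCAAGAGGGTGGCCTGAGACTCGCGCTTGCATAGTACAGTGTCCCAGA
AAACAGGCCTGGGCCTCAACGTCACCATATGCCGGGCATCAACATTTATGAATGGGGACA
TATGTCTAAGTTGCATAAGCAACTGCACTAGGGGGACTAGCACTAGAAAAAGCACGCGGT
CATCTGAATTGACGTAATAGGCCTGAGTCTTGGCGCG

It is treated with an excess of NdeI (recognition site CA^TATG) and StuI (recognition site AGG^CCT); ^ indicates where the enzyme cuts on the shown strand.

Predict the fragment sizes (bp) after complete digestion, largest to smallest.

NdeI sites (CATATG) start at positions 33, 51, 146, 179.
NdeI cuts after base 2 of each site, so after positions 34, 52, 147, 180.
StuI sites (AGGCCT) start at positions 125, 259.
StuI cuts after base 3 of each site, so after positions 127, 261.
Combined cut positions: 34, 52, 127, 147, 180, 261.
Circular molecule, 6 cuts → 6 fragments:
  35–52 → 18 bp
  53–127 → 75 bp
  128–147 → 20 bp
  148–180 → 33 bp
  181–261 → 81 bp
  262–277 then 1–34 → 16 + 34 = 50 bp
Sorted largest to smallest: 81, 75, 50, 33, 20, 18 bp.

81, 75, 50, 33, 20, 18 bp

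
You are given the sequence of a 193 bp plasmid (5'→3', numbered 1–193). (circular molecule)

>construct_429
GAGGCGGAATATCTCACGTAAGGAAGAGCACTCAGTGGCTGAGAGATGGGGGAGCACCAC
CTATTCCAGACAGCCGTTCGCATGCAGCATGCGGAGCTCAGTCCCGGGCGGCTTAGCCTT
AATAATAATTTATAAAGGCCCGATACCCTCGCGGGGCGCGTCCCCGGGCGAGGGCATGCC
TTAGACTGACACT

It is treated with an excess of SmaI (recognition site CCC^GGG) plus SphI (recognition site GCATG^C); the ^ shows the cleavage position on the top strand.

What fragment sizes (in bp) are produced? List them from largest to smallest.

SmaI sites (CCCGGG) start at positions 103, 163.
SmaI cuts after base 3 of each site, so after positions 105, 165.
SphI sites (GCATGC) start at positions 80, 87, 174.
SphI cuts after base 5 of each site (before the last base), so after positions 84, 91, 178.
Combined cut positions: 84, 91, 105, 165, 178.
Circular molecule, 5 cuts → 5 fragments:
  85–91 → 7 bp
  92–105 → 14 bp
  106–165 → 60 bp
  166–178 → 13 bp
  179–193 then 1–84 → 15 + 84 = 99 bp
Sorted largest to smallest: 99, 60, 14, 13, 7 bp.

99, 60, 14, 13, 7 bp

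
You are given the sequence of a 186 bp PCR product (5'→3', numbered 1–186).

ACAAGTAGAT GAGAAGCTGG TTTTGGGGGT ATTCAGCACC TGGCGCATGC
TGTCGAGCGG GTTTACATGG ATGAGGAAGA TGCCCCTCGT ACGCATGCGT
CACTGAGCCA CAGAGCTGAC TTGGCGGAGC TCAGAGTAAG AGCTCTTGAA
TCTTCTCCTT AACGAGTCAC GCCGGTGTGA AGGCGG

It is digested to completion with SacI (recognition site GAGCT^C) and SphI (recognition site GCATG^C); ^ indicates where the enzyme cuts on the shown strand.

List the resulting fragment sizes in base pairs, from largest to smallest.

SacI sites (GAGCTC) start at positions 127, 140.
SacI cuts after base 5 of each site (before the last base), so after positions 131, 144.
SphI sites (GCATGC) start at positions 45, 93.
SphI cuts after base 5 of each site (before the last base), so after positions 49, 97.
Combined cut positions: 49, 97, 131, 144.
Linear molecule, 4 cuts → 5 fragments:
  1–49 → 49 bp
  50–97 → 48 bp
  98–131 → 34 bp
  132–144 → 13 bp
  145–186 → 42 bp
Sorted largest to smallest: 49, 48, 42, 34, 13 bp.

49, 48, 42, 34, 13 bp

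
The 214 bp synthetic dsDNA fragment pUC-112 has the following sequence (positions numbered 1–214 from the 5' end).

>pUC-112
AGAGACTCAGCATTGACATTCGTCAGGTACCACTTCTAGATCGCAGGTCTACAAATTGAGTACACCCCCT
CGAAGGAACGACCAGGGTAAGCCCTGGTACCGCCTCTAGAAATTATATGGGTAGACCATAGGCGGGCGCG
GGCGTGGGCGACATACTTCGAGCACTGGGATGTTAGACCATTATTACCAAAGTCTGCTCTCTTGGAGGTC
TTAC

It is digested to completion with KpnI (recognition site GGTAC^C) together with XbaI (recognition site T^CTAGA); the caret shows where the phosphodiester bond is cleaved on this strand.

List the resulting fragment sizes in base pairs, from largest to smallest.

109, 65, 30, 5, 5 bp

KpnI sites (GGTACC) start at positions 26, 96.
KpnI cuts after base 5 of each site (before the last base), so after positions 30, 100.
XbaI sites (TCTAGA) start at positions 35, 105.
XbaI cuts after the first base of each site, so after positions 35, 105.
Combined cut positions: 30, 35, 100, 105.
Linear molecule, 4 cuts → 5 fragments:
  1–30 → 30 bp
  31–35 → 5 bp
  36–100 → 65 bp
  101–105 → 5 bp
  106–214 → 109 bp
Sorted largest to smallest: 109, 65, 30, 5, 5 bp.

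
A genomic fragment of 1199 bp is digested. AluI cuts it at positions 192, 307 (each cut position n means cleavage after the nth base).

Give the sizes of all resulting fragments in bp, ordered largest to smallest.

Linear molecule, 2 cuts → 3 fragments:
  192 − 0 = 192 bp
  307 − 192 = 115 bp
  1199 − 307 = 892 bp
Sorted largest to smallest: 892, 192, 115 bp.

892, 192, 115 bp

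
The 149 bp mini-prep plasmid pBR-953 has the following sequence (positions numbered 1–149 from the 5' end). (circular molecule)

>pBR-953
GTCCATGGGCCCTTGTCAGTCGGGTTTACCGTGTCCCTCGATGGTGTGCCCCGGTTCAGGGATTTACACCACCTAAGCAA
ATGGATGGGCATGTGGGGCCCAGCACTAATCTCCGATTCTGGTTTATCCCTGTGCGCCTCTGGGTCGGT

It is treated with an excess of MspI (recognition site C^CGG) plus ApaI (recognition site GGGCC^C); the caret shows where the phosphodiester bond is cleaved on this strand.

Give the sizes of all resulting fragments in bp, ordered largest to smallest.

The MspI site (CCGG) starts at position 51.
MspI cuts after the first base of each site, so after position 51.
ApaI sites (GGGCCC) start at positions 7, 96.
ApaI cuts after base 5 of each site (before the last base), so after positions 11, 100.
Combined cut positions: 11, 51, 100.
Circular molecule, 3 cuts → 3 fragments:
  12–51 → 40 bp
  52–100 → 49 bp
  101–149 then 1–11 → 49 + 11 = 60 bp
Sorted largest to smallest: 60, 49, 40 bp.

60, 49, 40 bp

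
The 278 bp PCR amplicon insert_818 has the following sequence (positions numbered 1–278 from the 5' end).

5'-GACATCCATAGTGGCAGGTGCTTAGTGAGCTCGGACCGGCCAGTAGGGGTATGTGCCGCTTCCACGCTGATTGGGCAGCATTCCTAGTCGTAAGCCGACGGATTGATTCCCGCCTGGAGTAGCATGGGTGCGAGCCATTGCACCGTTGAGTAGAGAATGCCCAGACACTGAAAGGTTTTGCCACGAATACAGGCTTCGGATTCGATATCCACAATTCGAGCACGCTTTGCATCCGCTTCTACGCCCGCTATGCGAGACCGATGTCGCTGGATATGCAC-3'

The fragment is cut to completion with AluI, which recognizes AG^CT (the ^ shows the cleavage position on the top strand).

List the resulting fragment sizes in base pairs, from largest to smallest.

249, 29 bp

The AluI site (AGCT) starts at position 28.
AluI cuts after base 2 of each site, so after position 29.
Linear molecule, 1 cut → 2 fragments:
  1–29 → 29 bp
  30–278 → 249 bp
Sorted largest to smallest: 249, 29 bp.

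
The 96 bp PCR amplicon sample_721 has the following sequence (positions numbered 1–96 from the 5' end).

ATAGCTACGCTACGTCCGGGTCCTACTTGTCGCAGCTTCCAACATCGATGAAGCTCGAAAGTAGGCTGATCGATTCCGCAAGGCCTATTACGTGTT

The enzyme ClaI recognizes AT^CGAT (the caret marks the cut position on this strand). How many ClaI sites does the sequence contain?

ATCGAT occurs starting at positions 44, 69.
ClaI cuts at 2 sites.

2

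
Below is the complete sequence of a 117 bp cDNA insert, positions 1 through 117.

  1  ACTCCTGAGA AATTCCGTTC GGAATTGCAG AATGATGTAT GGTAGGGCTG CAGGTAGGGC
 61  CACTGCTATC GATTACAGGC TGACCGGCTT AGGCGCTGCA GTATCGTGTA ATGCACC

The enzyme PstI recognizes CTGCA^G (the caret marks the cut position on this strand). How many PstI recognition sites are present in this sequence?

2

CTGCAG occurs starting at positions 48, 96.
PstI cuts at 2 sites.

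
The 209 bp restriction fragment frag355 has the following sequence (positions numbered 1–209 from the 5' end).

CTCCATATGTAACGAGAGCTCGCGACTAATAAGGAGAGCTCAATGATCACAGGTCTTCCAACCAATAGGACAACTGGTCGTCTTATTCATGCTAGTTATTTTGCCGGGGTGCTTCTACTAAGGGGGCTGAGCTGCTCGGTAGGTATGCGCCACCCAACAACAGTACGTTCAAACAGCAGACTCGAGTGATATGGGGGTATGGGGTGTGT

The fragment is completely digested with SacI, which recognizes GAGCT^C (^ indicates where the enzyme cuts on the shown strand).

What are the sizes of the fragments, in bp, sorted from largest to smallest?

SacI sites (GAGCTC) start at positions 16, 36.
SacI cuts after base 5 of each site (before the last base), so after positions 20, 40.
Linear molecule, 2 cuts → 3 fragments:
  1–20 → 20 bp
  21–40 → 20 bp
  41–209 → 169 bp
Sorted largest to smallest: 169, 20, 20 bp.

169, 20, 20 bp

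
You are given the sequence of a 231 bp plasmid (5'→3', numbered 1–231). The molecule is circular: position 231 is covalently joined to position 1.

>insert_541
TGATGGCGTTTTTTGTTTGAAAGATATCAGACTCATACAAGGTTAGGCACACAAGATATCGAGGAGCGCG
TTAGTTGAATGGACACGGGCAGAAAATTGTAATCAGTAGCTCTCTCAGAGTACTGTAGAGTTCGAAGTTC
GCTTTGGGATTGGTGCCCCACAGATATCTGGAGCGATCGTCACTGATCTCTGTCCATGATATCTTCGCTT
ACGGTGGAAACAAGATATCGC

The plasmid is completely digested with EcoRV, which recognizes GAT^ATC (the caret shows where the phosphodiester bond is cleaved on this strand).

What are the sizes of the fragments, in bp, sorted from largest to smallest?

108, 35, 32, 30, 26 bp

EcoRV sites (GATATC) start at positions 23, 55, 163, 198, 224.
EcoRV cuts after base 3 of each site, so after positions 25, 57, 165, 200, 226.
Circular molecule, 5 cuts → 5 fragments:
  26–57 → 32 bp
  58–165 → 108 bp
  166–200 → 35 bp
  201–226 → 26 bp
  227–231 then 1–25 → 5 + 25 = 30 bp
Sorted largest to smallest: 108, 35, 32, 30, 26 bp.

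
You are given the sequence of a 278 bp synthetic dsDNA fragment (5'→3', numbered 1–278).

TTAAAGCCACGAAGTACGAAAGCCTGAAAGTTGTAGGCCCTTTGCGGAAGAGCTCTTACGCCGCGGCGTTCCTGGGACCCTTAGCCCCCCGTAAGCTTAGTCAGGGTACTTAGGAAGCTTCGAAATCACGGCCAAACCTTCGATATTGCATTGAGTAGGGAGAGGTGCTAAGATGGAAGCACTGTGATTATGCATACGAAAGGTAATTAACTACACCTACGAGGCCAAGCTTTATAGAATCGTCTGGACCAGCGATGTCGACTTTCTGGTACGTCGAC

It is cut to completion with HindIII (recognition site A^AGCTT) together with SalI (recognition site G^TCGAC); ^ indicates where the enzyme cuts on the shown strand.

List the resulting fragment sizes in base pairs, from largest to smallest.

HindIII sites (AAGCTT) start at positions 93, 115, 227.
HindIII cuts after the first base of each site, so after positions 93, 115, 227.
SalI sites (GTCGAC) start at positions 257, 273.
SalI cuts after the first base of each site, so after positions 257, 273.
Combined cut positions: 93, 115, 227, 257, 273.
Linear molecule, 5 cuts → 6 fragments:
  1–93 → 93 bp
  94–115 → 22 bp
  116–227 → 112 bp
  228–257 → 30 bp
  258–273 → 16 bp
  274–278 → 5 bp
Sorted largest to smallest: 112, 93, 30, 22, 16, 5 bp.

112, 93, 30, 22, 16, 5 bp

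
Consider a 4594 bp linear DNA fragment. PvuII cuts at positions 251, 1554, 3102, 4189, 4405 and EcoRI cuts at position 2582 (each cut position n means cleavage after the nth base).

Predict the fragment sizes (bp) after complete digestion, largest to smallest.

1303, 1087, 1028, 520, 251, 216, 189 bp

Combined cut positions (sorted): 251, 1554, 2582, 3102, 4189, 4405.
Linear molecule, 6 cuts → 7 fragments:
  251 − 0 = 251 bp
  1554 − 251 = 1303 bp
  2582 − 1554 = 1028 bp
  3102 − 2582 = 520 bp
  4189 − 3102 = 1087 bp
  4405 − 4189 = 216 bp
  4594 − 4405 = 189 bp
Sorted largest to smallest: 1303, 1087, 1028, 520, 251, 216, 189 bp.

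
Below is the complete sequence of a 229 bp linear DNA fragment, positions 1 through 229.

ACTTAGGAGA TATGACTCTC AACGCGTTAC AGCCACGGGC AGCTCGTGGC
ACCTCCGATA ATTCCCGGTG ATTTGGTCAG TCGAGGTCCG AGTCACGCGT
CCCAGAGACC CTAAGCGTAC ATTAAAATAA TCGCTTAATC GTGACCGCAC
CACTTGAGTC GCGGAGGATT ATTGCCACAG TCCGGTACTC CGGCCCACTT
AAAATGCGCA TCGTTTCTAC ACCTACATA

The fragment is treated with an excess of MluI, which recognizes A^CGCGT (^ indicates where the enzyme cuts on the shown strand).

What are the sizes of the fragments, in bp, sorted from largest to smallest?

MluI sites (ACGCGT) start at positions 22, 95.
MluI cuts after the first base of each site, so after positions 22, 95.
Linear molecule, 2 cuts → 3 fragments:
  1–22 → 22 bp
  23–95 → 73 bp
  96–229 → 134 bp
Sorted largest to smallest: 134, 73, 22 bp.

134, 73, 22 bp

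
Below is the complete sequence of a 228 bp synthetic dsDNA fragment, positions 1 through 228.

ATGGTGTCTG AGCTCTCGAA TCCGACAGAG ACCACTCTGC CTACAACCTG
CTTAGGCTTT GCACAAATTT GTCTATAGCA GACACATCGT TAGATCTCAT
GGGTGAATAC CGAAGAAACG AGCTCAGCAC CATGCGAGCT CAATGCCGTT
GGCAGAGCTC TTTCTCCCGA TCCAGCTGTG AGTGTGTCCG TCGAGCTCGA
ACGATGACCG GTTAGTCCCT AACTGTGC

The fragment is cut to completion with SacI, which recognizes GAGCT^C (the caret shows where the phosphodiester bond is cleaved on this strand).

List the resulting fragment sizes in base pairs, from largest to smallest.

SacI sites (GAGCTC) start at positions 10, 120, 136, 155, 193.
SacI cuts after base 5 of each site (before the last base), so after positions 14, 124, 140, 159, 197.
Linear molecule, 5 cuts → 6 fragments:
  1–14 → 14 bp
  15–124 → 110 bp
  125–140 → 16 bp
  141–159 → 19 bp
  160–197 → 38 bp
  198–228 → 31 bp
Sorted largest to smallest: 110, 38, 31, 19, 16, 14 bp.

110, 38, 31, 19, 16, 14 bp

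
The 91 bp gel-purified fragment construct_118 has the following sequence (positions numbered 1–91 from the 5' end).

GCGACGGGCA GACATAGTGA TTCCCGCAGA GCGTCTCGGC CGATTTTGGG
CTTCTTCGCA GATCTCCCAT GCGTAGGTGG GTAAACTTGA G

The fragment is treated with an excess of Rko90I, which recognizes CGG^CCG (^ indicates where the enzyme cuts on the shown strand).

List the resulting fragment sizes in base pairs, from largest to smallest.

52, 39 bp

The Rko90I site (CGGCCG) starts at position 37.
Rko90I cuts after base 3 of each site, so after position 39.
Linear molecule, 1 cut → 2 fragments:
  1–39 → 39 bp
  40–91 → 52 bp
Sorted largest to smallest: 52, 39 bp.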